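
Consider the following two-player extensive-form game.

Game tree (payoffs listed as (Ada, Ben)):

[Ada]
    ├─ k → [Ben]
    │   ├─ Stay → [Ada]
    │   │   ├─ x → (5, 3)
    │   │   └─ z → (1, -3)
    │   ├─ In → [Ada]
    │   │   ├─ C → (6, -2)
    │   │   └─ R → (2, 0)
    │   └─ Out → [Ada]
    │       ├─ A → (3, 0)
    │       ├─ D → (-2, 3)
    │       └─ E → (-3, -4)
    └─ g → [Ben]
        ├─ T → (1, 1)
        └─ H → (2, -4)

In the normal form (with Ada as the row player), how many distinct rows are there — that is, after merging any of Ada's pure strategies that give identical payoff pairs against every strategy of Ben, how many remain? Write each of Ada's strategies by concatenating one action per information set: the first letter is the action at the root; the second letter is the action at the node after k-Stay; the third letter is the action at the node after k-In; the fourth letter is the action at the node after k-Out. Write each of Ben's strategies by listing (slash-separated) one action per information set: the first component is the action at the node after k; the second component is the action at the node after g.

Ada has 24 pure strategies: kxCA, kxCD, kxCE, kxRA, kxRD, kxRE, kzCA, kzCD, kzCE, kzRA, kzRD, kzRE, gxCA, gxCD, gxCE, gxRA, gxRD, gxRE, gzCA, gzCD, gzCE, gzRA, gzRD, gzRE. Columns: Stay/T, Stay/H, In/T, In/H, Out/T, Out/H.
{kxCA} → row (5,3) (5,3) (6,-2) (6,-2) (3,0) (3,0)
{kxCD} → row (5,3) (5,3) (6,-2) (6,-2) (-2,3) (-2,3)
{kxCE} → row (5,3) (5,3) (6,-2) (6,-2) (-3,-4) (-3,-4)
{kxRA} → row (5,3) (5,3) (2,0) (2,0) (3,0) (3,0)
{kxRD} → row (5,3) (5,3) (2,0) (2,0) (-2,3) (-2,3)
{kxRE} → row (5,3) (5,3) (2,0) (2,0) (-3,-4) (-3,-4)
{kzCA} → row (1,-3) (1,-3) (6,-2) (6,-2) (3,0) (3,0)
{kzCD} → row (1,-3) (1,-3) (6,-2) (6,-2) (-2,3) (-2,3)
{kzCE} → row (1,-3) (1,-3) (6,-2) (6,-2) (-3,-4) (-3,-4)
{kzRA} → row (1,-3) (1,-3) (2,0) (2,0) (3,0) (3,0)
{kzRD} → row (1,-3) (1,-3) (2,0) (2,0) (-2,3) (-2,3)
{kzRE} → row (1,-3) (1,-3) (2,0) (2,0) (-3,-4) (-3,-4)
{gxCA, gxCD, gxCE, gxRA, gxRD, gxRE, gzCA, gzCD, gzCE, gzRA, gzRD, gzRE} → row (1,1) (2,-4) (1,1) (2,-4) (1,1) (2,-4)
That's 13 distinct rows out of 24 strategies.

13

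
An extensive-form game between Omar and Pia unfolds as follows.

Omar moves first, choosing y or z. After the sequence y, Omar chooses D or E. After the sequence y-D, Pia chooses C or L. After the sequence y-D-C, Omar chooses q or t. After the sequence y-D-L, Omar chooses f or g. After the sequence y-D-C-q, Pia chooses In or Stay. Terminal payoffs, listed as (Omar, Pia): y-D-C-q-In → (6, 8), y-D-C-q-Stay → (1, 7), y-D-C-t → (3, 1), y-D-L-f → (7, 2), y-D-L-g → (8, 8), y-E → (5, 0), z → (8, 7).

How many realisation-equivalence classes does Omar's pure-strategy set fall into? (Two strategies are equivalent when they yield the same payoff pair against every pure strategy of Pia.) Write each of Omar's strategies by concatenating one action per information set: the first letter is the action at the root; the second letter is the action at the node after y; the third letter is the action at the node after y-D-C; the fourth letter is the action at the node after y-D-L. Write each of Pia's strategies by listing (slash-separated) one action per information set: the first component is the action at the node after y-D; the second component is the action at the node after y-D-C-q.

6

Omar has 16 pure strategies: yDqf, yDqg, yDtf, yDtg, yEqf, yEqg, yEtf, yEtg, zDqf, zDqg, zDtf, zDtg, zEqf, zEqg, zEtf, zEtg. Columns: C/In, C/Stay, L/In, L/Stay.
{yDqf} → row (6,8) (1,7) (7,2) (7,2)
{yDqg} → row (6,8) (1,7) (8,8) (8,8)
{yDtf} → row (3,1) (3,1) (7,2) (7,2)
{yDtg} → row (3,1) (3,1) (8,8) (8,8)
{yEqf, yEqg, yEtf, yEtg} → row (5,0) (5,0) (5,0) (5,0)
{zDqf, zDqg, zDtf, zDtg, zEqf, zEqg, zEtf, zEtg} → row (8,7) (8,7) (8,7) (8,7)
That's 6 distinct rows out of 16 strategies.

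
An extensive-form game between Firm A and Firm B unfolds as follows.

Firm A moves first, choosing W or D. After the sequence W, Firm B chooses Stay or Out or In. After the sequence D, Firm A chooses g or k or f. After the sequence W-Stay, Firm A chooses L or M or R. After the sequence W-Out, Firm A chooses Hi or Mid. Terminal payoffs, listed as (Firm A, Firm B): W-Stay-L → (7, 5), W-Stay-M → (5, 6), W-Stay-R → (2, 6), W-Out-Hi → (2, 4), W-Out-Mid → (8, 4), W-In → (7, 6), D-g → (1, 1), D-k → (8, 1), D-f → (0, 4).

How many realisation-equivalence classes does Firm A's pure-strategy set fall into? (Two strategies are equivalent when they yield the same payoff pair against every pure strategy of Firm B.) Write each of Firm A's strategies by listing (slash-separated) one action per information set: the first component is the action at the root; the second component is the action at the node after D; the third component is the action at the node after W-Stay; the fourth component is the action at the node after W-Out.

9

Firm A has 36 pure strategies: W/g/L/Hi, W/g/L/Mid, W/g/M/Hi, W/g/M/Mid, W/g/R/Hi, W/g/R/Mid, W/k/L/Hi, W/k/L/Mid, W/k/M/Hi, W/k/M/Mid, W/k/R/Hi, W/k/R/Mid, W/f/L/Hi, W/f/L/Mid, W/f/M/Hi, W/f/M/Mid, W/f/R/Hi, W/f/R/Mid, D/g/L/Hi, D/g/L/Mid, D/g/M/Hi, D/g/M/Mid, D/g/R/Hi, D/g/R/Mid, D/k/L/Hi, D/k/L/Mid, D/k/M/Hi, D/k/M/Mid, D/k/R/Hi, D/k/R/Mid, D/f/L/Hi, D/f/L/Mid, D/f/M/Hi, D/f/M/Mid, D/f/R/Hi, D/f/R/Mid. Columns: Stay, Out, In.
{W/g/L/Hi, W/k/L/Hi, W/f/L/Hi} → row (7,5) (2,4) (7,6)
{W/g/L/Mid, W/k/L/Mid, W/f/L/Mid} → row (7,5) (8,4) (7,6)
{W/g/M/Hi, W/k/M/Hi, W/f/M/Hi} → row (5,6) (2,4) (7,6)
{W/g/M/Mid, W/k/M/Mid, W/f/M/Mid} → row (5,6) (8,4) (7,6)
{W/g/R/Hi, W/k/R/Hi, W/f/R/Hi} → row (2,6) (2,4) (7,6)
{W/g/R/Mid, W/k/R/Mid, W/f/R/Mid} → row (2,6) (8,4) (7,6)
{D/g/L/Hi, D/g/L/Mid, D/g/M/Hi, D/g/M/Mid, D/g/R/Hi, D/g/R/Mid} → row (1,1) (1,1) (1,1)
{D/k/L/Hi, D/k/L/Mid, D/k/M/Hi, D/k/M/Mid, D/k/R/Hi, D/k/R/Mid} → row (8,1) (8,1) (8,1)
{D/f/L/Hi, D/f/L/Mid, D/f/M/Hi, D/f/M/Mid, D/f/R/Hi, D/f/R/Mid} → row (0,4) (0,4) (0,4)
That's 9 distinct rows out of 36 strategies.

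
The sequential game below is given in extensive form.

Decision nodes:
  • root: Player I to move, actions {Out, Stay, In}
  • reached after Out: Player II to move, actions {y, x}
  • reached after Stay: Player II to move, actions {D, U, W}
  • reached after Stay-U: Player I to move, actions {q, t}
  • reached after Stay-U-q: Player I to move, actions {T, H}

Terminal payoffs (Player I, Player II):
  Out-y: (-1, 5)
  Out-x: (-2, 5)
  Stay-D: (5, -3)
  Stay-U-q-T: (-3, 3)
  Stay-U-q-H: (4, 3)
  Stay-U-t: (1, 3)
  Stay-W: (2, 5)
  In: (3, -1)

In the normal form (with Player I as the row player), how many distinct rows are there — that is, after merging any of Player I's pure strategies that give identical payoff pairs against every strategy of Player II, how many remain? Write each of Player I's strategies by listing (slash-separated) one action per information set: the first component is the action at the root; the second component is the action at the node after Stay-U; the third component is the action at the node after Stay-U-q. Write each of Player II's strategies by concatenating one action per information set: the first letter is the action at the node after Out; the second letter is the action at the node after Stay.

Player I has 12 pure strategies: Out/q/T, Out/q/H, Out/t/T, Out/t/H, Stay/q/T, Stay/q/H, Stay/t/T, Stay/t/H, In/q/T, In/q/H, In/t/T, In/t/H. Columns: yD, yU, yW, xD, xU, xW.
{Out/q/T, Out/q/H, Out/t/T, Out/t/H} → row (-1,5) (-1,5) (-1,5) (-2,5) (-2,5) (-2,5)
{Stay/q/T} → row (5,-3) (-3,3) (2,5) (5,-3) (-3,3) (2,5)
{Stay/q/H} → row (5,-3) (4,3) (2,5) (5,-3) (4,3) (2,5)
{Stay/t/T, Stay/t/H} → row (5,-3) (1,3) (2,5) (5,-3) (1,3) (2,5)
{In/q/T, In/q/H, In/t/T, In/t/H} → row (3,-1) (3,-1) (3,-1) (3,-1) (3,-1) (3,-1)
That's 5 distinct rows out of 12 strategies.

5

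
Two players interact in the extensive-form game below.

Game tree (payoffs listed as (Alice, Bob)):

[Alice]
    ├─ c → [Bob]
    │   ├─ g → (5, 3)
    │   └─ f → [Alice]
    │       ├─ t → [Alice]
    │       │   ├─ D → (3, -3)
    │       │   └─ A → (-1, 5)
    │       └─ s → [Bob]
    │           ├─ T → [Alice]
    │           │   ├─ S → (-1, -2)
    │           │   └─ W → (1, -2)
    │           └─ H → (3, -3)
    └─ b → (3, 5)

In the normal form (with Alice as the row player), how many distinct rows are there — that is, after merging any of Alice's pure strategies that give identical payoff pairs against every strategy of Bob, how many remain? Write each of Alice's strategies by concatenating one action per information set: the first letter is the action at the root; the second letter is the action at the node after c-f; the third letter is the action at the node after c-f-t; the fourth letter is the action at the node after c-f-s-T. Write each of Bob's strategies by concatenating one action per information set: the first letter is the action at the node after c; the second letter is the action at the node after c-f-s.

Alice has 16 pure strategies: ctDS, ctDW, ctAS, ctAW, csDS, csDW, csAS, csAW, btDS, btDW, btAS, btAW, bsDS, bsDW, bsAS, bsAW. Columns: gT, gH, fT, fH.
{ctDS, ctDW} → row (5,3) (5,3) (3,-3) (3,-3)
{ctAS, ctAW} → row (5,3) (5,3) (-1,5) (-1,5)
{csDS, csAS} → row (5,3) (5,3) (-1,-2) (3,-3)
{csDW, csAW} → row (5,3) (5,3) (1,-2) (3,-3)
{btDS, btDW, btAS, btAW, bsDS, bsDW, bsAS, bsAW} → row (3,5) (3,5) (3,5) (3,5)
That's 5 distinct rows out of 16 strategies.

5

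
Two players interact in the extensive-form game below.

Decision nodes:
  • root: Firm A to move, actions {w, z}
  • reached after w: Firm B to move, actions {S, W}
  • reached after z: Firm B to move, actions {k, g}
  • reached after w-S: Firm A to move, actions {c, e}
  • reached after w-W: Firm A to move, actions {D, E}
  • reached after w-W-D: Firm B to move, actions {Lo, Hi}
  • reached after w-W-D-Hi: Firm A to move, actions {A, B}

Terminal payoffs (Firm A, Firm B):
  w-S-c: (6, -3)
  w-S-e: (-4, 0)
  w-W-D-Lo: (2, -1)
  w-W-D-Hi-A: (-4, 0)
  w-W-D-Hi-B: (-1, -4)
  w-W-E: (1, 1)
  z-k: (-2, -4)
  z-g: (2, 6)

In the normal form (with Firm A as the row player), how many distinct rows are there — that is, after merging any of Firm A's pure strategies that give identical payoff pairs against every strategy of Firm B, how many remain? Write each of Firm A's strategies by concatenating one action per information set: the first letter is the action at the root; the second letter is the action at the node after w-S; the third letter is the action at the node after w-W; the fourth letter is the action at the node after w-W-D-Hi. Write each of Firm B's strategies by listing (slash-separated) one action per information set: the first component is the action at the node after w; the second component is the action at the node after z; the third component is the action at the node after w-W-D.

7

Firm A has 16 pure strategies: wcDA, wcDB, wcEA, wcEB, weDA, weDB, weEA, weEB, zcDA, zcDB, zcEA, zcEB, zeDA, zeDB, zeEA, zeEB. Columns: S/k/Lo, S/k/Hi, S/g/Lo, S/g/Hi, W/k/Lo, W/k/Hi, W/g/Lo, W/g/Hi.
{wcDA} → row (6,-3) (6,-3) (6,-3) (6,-3) (2,-1) (-4,0) (2,-1) (-4,0)
{wcDB} → row (6,-3) (6,-3) (6,-3) (6,-3) (2,-1) (-1,-4) (2,-1) (-1,-4)
{wcEA, wcEB} → row (6,-3) (6,-3) (6,-3) (6,-3) (1,1) (1,1) (1,1) (1,1)
{weDA} → row (-4,0) (-4,0) (-4,0) (-4,0) (2,-1) (-4,0) (2,-1) (-4,0)
{weDB} → row (-4,0) (-4,0) (-4,0) (-4,0) (2,-1) (-1,-4) (2,-1) (-1,-4)
{weEA, weEB} → row (-4,0) (-4,0) (-4,0) (-4,0) (1,1) (1,1) (1,1) (1,1)
{zcDA, zcDB, zcEA, zcEB, zeDA, zeDB, zeEA, zeEB} → row (-2,-4) (-2,-4) (2,6) (2,6) (-2,-4) (-2,-4) (2,6) (2,6)
That's 7 distinct rows out of 16 strategies.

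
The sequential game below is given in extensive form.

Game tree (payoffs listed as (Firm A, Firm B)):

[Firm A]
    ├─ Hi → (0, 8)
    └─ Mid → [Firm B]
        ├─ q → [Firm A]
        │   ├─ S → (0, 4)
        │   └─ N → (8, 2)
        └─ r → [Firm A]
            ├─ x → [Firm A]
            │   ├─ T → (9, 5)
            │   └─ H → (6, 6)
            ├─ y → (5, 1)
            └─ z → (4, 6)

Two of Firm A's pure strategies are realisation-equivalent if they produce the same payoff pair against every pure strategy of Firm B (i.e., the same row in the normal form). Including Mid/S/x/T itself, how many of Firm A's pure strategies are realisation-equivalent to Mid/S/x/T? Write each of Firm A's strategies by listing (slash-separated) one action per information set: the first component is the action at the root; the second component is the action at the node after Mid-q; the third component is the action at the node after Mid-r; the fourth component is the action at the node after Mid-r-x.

Row for Mid/S/x/T (columns q, r): (0,4) (9,5).
Every one of Firm A's information sets is on the play path for some reply by Firm B when Firm A follows Mid/S/x/T.
Changing the action at any of them therefore changes at least one column, so only Mid/S/x/T itself gives this row.

1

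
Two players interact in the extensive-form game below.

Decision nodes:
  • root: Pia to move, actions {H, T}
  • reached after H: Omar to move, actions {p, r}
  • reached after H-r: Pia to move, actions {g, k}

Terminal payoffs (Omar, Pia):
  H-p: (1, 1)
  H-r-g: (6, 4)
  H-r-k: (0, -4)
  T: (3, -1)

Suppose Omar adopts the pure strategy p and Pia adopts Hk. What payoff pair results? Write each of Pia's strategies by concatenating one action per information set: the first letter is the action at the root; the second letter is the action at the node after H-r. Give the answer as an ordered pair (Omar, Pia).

Trace the play path from the root:
  Pia plays H
  Omar plays p at [H]
→ terminal payoff (1, 1).
(Pia's choice at the node after H-r is never reached on this path, so it doesn't affect the outcome.)

(1, 1)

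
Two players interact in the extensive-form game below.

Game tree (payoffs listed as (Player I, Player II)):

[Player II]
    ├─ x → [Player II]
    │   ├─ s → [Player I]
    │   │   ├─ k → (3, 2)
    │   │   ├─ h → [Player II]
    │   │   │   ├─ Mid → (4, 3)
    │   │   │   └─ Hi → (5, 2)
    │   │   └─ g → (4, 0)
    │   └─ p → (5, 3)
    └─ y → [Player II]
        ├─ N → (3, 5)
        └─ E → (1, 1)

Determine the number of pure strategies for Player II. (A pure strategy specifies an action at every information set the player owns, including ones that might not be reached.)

Player II owns the root with actions {x, y} — two choices.
Player II owns the node after x with actions {s, p} — two choices.
Player II owns the node after y with actions {N, E} — two choices.
Player II owns the node after x-s-h with actions {Mid, Hi} — two choices.
A pure strategy fixes one action at each information set independently, so the count is the product 2 × 2 × 2 × 2 = 16.

16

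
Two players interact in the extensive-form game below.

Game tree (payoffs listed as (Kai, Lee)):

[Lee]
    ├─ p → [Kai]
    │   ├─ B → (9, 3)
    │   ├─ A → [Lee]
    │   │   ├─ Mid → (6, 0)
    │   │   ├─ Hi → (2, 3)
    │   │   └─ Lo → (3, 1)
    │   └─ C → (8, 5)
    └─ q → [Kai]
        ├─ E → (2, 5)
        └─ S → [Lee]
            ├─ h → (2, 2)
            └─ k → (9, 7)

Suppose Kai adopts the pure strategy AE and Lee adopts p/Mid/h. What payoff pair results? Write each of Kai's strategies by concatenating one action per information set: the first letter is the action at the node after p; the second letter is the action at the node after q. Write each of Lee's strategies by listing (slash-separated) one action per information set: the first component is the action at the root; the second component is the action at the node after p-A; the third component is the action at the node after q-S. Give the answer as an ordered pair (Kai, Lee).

Trace the play path from the root:
  Lee plays p
  Kai plays A at [p]
  Lee plays Mid at [p-A]
→ terminal payoff (6, 0).
(Kai's choice at the node after q is never reached on this path, so it doesn't affect the outcome.)

(6, 0)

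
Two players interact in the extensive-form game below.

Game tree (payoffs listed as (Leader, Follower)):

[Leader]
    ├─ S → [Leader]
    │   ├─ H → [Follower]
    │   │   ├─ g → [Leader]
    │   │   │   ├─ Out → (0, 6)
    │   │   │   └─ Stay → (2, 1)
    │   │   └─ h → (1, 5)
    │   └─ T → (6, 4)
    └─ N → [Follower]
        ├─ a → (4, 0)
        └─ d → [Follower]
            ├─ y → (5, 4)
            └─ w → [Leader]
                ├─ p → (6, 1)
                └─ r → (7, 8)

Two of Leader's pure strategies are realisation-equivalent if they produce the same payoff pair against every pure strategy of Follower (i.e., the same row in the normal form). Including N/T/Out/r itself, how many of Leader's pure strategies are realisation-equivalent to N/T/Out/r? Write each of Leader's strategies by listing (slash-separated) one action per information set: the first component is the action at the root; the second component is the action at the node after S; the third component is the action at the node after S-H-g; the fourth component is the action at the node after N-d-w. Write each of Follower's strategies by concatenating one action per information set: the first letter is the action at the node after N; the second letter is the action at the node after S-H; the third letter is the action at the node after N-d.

4

Row for N/T/Out/r (columns agy, agw, ahy, ahw, dgy, dgw, dhy, dhw): (4,0) (4,0) (4,0) (4,0) (5,4) (7,8) (5,4) (7,8).
Under N/T/Out/r, Leader's choice at the node after S and at the node after S-H-g can never be reached regardless of what Follower does, so varying those choices leaves every outcome unchanged.
Holding the reachable choices fixed and varying the unreachable ones freely already gives 2 × 2 = 4 equivalent strategies.
No other strategy reproduces this row, so those 4 are the full class: N/H/Out/r, N/H/Stay/r, N/T/Out/r, N/T/Stay/r.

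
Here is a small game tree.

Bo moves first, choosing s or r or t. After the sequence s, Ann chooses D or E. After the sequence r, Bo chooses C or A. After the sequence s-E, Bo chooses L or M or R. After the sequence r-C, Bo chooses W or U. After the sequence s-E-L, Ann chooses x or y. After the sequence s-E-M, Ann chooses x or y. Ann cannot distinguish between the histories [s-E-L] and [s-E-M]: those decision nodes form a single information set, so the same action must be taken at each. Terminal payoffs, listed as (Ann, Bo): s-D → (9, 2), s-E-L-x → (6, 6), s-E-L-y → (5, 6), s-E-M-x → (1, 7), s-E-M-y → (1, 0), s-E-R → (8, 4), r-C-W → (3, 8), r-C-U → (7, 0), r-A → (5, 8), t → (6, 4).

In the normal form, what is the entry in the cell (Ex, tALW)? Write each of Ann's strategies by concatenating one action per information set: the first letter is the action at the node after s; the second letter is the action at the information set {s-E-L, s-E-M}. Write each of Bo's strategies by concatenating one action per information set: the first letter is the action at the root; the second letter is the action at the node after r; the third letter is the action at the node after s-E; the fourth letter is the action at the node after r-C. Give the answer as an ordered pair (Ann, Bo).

Trace the play path from the root:
  Bo plays t
→ terminal payoff (6, 4).
(Ann's choice at the node after s is never reached on this path, so it doesn't affect the outcome.)

(6, 4)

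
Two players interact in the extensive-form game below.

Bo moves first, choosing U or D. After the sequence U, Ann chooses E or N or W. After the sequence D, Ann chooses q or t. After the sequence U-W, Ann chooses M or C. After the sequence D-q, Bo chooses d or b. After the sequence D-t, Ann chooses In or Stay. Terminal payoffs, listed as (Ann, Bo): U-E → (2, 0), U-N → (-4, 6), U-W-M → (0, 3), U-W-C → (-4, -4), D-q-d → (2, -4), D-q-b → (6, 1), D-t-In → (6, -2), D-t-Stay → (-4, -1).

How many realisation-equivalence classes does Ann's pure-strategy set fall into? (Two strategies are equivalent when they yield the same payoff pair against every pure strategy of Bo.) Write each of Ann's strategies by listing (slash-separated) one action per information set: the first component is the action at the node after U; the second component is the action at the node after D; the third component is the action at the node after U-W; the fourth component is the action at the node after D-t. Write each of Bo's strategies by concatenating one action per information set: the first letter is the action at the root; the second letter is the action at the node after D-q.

Ann has 24 pure strategies: E/q/M/In, E/q/M/Stay, E/q/C/In, E/q/C/Stay, E/t/M/In, E/t/M/Stay, E/t/C/In, E/t/C/Stay, N/q/M/In, N/q/M/Stay, N/q/C/In, N/q/C/Stay, N/t/M/In, N/t/M/Stay, N/t/C/In, N/t/C/Stay, W/q/M/In, W/q/M/Stay, W/q/C/In, W/q/C/Stay, W/t/M/In, W/t/M/Stay, W/t/C/In, W/t/C/Stay. Columns: Ud, Ub, Dd, Db.
{E/q/M/In, E/q/M/Stay, E/q/C/In, E/q/C/Stay} → row (2,0) (2,0) (2,-4) (6,1)
{E/t/M/In, E/t/C/In} → row (2,0) (2,0) (6,-2) (6,-2)
{E/t/M/Stay, E/t/C/Stay} → row (2,0) (2,0) (-4,-1) (-4,-1)
{N/q/M/In, N/q/M/Stay, N/q/C/In, N/q/C/Stay} → row (-4,6) (-4,6) (2,-4) (6,1)
{N/t/M/In, N/t/C/In} → row (-4,6) (-4,6) (6,-2) (6,-2)
{N/t/M/Stay, N/t/C/Stay} → row (-4,6) (-4,6) (-4,-1) (-4,-1)
{W/q/M/In, W/q/M/Stay} → row (0,3) (0,3) (2,-4) (6,1)
{W/q/C/In, W/q/C/Stay} → row (-4,-4) (-4,-4) (2,-4) (6,1)
{W/t/M/In} → row (0,3) (0,3) (6,-2) (6,-2)
{W/t/M/Stay} → row (0,3) (0,3) (-4,-1) (-4,-1)
{W/t/C/In} → row (-4,-4) (-4,-4) (6,-2) (6,-2)
{W/t/C/Stay} → row (-4,-4) (-4,-4) (-4,-1) (-4,-1)
That's 12 distinct rows out of 24 strategies.

12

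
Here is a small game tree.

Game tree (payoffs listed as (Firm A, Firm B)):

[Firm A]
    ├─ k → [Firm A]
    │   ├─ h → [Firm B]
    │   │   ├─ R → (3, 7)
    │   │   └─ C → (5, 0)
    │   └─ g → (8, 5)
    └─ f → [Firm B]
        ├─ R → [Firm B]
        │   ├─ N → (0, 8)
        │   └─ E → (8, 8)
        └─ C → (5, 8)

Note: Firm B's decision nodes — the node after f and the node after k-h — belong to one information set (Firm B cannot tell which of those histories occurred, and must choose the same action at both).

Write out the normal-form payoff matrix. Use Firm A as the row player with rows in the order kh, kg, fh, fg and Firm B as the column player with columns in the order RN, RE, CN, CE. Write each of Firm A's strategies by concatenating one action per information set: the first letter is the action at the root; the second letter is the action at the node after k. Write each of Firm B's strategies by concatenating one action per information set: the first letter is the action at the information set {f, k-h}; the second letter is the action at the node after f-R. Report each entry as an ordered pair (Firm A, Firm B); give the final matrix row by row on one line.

           RN       RE       CN       CE
  kh    (3,7)    (3,7)    (5,0)    (5,0)
  kg    (8,5)    (8,5)    (8,5)    (8,5)
  fh    (0,8)    (8,8)    (5,8)    (5,8)
  fg    (0,8)    (8,8)    (5,8)    (5,8)

kh: (3,7) (3,7) (5,0) (5,0) | kg: (8,5) (8,5) (8,5) (8,5) | fh: (0,8) (8,8) (5,8) (5,8) | fg: (0,8) (8,8) (5,8) (5,8)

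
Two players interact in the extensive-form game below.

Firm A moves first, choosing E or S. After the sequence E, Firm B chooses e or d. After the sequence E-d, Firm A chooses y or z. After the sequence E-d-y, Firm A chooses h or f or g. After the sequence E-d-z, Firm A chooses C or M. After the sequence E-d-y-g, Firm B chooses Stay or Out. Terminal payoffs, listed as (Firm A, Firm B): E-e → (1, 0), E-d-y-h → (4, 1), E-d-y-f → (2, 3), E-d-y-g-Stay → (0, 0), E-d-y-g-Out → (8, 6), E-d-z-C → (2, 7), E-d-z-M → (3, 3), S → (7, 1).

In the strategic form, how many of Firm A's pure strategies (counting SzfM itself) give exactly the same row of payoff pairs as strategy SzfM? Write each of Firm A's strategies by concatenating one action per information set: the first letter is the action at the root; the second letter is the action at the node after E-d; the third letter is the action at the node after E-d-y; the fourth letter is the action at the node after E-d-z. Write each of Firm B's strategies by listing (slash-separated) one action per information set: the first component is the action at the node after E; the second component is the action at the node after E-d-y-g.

12

Row for SzfM (columns e/Stay, e/Out, d/Stay, d/Out): (7,1) (7,1) (7,1) (7,1).
Under SzfM, Firm A's choice at the node after E-d and at the node after E-d-y and at the node after E-d-z can never be reached regardless of what Firm B does, so varying those choices leaves every outcome unchanged.
Holding the reachable choices fixed and varying the unreachable ones freely already gives 2 × 3 × 2 = 12 equivalent strategies.
No other strategy reproduces this row, so those 12 are the full class: SyhC, SyhM, SyfC, SyfM, SygC, SygM, SzhC, SzhM, SzfC, SzfM, SzgC, SzgM.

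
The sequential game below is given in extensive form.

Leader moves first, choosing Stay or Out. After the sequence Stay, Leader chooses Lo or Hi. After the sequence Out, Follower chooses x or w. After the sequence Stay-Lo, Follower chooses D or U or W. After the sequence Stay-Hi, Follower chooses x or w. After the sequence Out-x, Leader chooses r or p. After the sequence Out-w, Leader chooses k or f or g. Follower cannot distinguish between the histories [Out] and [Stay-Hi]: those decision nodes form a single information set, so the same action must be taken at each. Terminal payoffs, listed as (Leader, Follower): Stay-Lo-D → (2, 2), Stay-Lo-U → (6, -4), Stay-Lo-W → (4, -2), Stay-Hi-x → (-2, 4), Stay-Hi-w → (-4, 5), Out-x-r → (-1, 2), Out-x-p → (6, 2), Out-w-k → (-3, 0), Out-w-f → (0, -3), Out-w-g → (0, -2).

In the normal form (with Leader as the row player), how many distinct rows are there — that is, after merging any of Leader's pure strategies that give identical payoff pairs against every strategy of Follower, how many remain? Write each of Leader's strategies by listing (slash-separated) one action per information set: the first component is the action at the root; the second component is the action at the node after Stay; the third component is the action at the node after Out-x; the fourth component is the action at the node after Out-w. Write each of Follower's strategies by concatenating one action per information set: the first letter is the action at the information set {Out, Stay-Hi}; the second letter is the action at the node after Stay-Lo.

Leader has 24 pure strategies: Stay/Lo/r/k, Stay/Lo/r/f, Stay/Lo/r/g, Stay/Lo/p/k, Stay/Lo/p/f, Stay/Lo/p/g, Stay/Hi/r/k, Stay/Hi/r/f, Stay/Hi/r/g, Stay/Hi/p/k, Stay/Hi/p/f, Stay/Hi/p/g, Out/Lo/r/k, Out/Lo/r/f, Out/Lo/r/g, Out/Lo/p/k, Out/Lo/p/f, Out/Lo/p/g, Out/Hi/r/k, Out/Hi/r/f, Out/Hi/r/g, Out/Hi/p/k, Out/Hi/p/f, Out/Hi/p/g. Columns: xD, xU, xW, wD, wU, wW.
{Stay/Lo/r/k, Stay/Lo/r/f, Stay/Lo/r/g, Stay/Lo/p/k, Stay/Lo/p/f, Stay/Lo/p/g} → row (2,2) (6,-4) (4,-2) (2,2) (6,-4) (4,-2)
{Stay/Hi/r/k, Stay/Hi/r/f, Stay/Hi/r/g, Stay/Hi/p/k, Stay/Hi/p/f, Stay/Hi/p/g} → row (-2,4) (-2,4) (-2,4) (-4,5) (-4,5) (-4,5)
{Out/Lo/r/k, Out/Hi/r/k} → row (-1,2) (-1,2) (-1,2) (-3,0) (-3,0) (-3,0)
{Out/Lo/r/f, Out/Hi/r/f} → row (-1,2) (-1,2) (-1,2) (0,-3) (0,-3) (0,-3)
{Out/Lo/r/g, Out/Hi/r/g} → row (-1,2) (-1,2) (-1,2) (0,-2) (0,-2) (0,-2)
{Out/Lo/p/k, Out/Hi/p/k} → row (6,2) (6,2) (6,2) (-3,0) (-3,0) (-3,0)
{Out/Lo/p/f, Out/Hi/p/f} → row (6,2) (6,2) (6,2) (0,-3) (0,-3) (0,-3)
{Out/Lo/p/g, Out/Hi/p/g} → row (6,2) (6,2) (6,2) (0,-2) (0,-2) (0,-2)
That's 8 distinct rows out of 24 strategies.

8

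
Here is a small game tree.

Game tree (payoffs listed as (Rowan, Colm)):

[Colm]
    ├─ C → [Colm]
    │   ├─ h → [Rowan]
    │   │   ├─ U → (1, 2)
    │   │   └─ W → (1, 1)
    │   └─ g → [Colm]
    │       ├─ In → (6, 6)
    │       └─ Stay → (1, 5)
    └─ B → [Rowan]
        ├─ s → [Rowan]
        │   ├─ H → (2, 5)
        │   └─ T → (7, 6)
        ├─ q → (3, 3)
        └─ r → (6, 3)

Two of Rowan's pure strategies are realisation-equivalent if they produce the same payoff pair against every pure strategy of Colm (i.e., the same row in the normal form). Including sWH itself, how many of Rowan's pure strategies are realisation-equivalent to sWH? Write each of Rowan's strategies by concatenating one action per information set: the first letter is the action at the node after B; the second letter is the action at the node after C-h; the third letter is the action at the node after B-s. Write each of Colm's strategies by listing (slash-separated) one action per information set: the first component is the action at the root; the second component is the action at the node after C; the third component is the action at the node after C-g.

1

Row for sWH (columns C/h/In, C/h/Stay, C/g/In, C/g/Stay, B/h/In, B/h/Stay, B/g/In, B/g/Stay): (1,1) (1,1) (6,6) (1,5) (2,5) (2,5) (2,5) (2,5).
Every one of Rowan's information sets is on the play path for some reply by Colm when Rowan follows sWH.
Changing the action at any of them therefore changes at least one column, so only sWH itself gives this row.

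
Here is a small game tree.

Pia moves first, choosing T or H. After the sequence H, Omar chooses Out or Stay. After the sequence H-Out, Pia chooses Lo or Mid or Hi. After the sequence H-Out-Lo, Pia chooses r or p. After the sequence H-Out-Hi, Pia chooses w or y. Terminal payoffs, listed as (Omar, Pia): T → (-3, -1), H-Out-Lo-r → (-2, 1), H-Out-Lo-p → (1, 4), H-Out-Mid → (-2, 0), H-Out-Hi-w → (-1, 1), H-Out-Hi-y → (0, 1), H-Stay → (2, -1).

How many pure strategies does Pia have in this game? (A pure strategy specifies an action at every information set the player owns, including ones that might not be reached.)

Pia owns the root with actions {T, H} — two choices.
Pia owns the node after H-Out with actions {Lo, Mid, Hi} — three choices.
Pia owns the node after H-Out-Lo with actions {r, p} — two choices.
Pia owns the node after H-Out-Hi with actions {w, y} — two choices.
A pure strategy fixes one action at each information set independently, so the count is the product 2 × 3 × 2 × 2 = 24.

24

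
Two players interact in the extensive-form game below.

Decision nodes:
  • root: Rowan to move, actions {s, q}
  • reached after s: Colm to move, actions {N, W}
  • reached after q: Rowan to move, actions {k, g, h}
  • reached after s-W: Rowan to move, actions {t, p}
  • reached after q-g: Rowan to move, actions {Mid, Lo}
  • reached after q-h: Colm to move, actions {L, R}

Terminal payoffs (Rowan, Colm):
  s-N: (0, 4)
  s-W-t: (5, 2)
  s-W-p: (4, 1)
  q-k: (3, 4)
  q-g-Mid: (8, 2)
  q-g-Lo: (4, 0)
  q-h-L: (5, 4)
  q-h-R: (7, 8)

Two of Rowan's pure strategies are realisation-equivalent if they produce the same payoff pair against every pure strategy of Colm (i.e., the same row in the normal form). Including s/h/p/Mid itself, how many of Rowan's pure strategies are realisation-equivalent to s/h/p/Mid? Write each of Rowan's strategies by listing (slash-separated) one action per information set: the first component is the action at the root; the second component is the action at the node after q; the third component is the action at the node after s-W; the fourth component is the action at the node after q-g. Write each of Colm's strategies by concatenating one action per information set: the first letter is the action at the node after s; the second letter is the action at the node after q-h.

6

Row for s/h/p/Mid (columns NL, NR, WL, WR): (0,4) (0,4) (4,1) (4,1).
Under s/h/p/Mid, Rowan's choice at the node after q and at the node after q-g can never be reached regardless of what Colm does, so varying those choices leaves every outcome unchanged.
Holding the reachable choices fixed and varying the unreachable ones freely already gives 3 × 2 = 6 equivalent strategies.
No other strategy reproduces this row, so those 6 are the full class: s/k/p/Mid, s/k/p/Lo, s/g/p/Mid, s/g/p/Lo, s/h/p/Mid, s/h/p/Lo.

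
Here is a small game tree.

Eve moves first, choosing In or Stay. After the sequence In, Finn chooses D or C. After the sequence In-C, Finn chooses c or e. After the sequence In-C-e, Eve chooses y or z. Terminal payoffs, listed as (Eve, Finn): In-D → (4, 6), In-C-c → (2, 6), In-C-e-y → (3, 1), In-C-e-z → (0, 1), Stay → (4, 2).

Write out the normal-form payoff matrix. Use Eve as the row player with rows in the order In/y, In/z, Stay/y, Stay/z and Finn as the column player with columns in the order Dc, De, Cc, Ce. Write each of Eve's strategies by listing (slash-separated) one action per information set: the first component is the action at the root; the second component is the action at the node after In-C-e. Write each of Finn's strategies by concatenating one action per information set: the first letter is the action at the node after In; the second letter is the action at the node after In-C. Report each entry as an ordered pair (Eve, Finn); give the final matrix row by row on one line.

             Dc       De       Cc       Ce
  In/y    (4,6)    (4,6)    (2,6)    (3,1)
  In/z    (4,6)    (4,6)    (2,6)    (0,1)
Stay/y    (4,2)    (4,2)    (4,2)    (4,2)
Stay/z    (4,2)    (4,2)    (4,2)    (4,2)

In/y: (4,6) (4,6) (2,6) (3,1) | In/z: (4,6) (4,6) (2,6) (0,1) | Stay/y: (4,2) (4,2) (4,2) (4,2) | Stay/z: (4,2) (4,2) (4,2) (4,2)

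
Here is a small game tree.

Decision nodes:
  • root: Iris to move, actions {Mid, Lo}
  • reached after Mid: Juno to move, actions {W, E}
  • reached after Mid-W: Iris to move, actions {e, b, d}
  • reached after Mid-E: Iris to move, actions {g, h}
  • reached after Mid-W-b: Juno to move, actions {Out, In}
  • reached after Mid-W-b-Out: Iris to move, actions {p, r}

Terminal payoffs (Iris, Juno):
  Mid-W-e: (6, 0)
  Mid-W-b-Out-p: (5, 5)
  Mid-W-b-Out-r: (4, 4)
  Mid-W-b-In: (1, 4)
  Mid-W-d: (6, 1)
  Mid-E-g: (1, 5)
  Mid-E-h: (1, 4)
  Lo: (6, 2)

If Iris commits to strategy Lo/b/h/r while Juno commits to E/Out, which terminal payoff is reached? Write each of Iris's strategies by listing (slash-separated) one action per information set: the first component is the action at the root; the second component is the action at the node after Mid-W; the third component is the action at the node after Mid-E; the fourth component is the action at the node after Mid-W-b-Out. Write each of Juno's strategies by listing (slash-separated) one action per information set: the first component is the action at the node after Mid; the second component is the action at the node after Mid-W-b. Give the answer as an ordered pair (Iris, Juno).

Trace the play path from the root:
  Iris plays Lo
→ terminal payoff (6, 2).
(Iris's choice at the node after Mid-W is never reached on this path, so it doesn't affect the outcome.)

(6, 2)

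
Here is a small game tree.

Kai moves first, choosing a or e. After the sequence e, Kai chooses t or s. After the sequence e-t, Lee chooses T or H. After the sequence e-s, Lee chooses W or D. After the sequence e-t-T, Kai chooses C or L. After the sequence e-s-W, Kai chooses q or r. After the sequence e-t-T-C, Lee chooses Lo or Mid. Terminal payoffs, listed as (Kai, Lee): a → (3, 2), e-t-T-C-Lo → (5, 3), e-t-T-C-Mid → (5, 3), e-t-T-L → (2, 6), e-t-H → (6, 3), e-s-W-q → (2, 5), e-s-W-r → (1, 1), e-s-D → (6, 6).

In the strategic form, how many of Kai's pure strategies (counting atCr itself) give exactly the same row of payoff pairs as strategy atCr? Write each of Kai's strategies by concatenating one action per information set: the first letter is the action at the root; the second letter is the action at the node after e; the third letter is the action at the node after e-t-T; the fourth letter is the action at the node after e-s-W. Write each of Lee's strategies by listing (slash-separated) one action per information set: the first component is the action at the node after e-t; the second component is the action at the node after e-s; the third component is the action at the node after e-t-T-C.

8

Row for atCr (columns T/W/Lo, T/W/Mid, T/D/Lo, T/D/Mid, H/W/Lo, H/W/Mid, H/D/Lo, H/D/Mid): (3,2) (3,2) (3,2) (3,2) (3,2) (3,2) (3,2) (3,2).
Under atCr, Kai's choice at the node after e and at the node after e-t-T and at the node after e-s-W can never be reached regardless of what Lee does, so varying those choices leaves every outcome unchanged.
Holding the reachable choices fixed and varying the unreachable ones freely already gives 2 × 2 × 2 = 8 equivalent strategies.
No other strategy reproduces this row, so those 8 are the full class: atCq, atCr, atLq, atLr, asCq, asCr, asLq, asLr.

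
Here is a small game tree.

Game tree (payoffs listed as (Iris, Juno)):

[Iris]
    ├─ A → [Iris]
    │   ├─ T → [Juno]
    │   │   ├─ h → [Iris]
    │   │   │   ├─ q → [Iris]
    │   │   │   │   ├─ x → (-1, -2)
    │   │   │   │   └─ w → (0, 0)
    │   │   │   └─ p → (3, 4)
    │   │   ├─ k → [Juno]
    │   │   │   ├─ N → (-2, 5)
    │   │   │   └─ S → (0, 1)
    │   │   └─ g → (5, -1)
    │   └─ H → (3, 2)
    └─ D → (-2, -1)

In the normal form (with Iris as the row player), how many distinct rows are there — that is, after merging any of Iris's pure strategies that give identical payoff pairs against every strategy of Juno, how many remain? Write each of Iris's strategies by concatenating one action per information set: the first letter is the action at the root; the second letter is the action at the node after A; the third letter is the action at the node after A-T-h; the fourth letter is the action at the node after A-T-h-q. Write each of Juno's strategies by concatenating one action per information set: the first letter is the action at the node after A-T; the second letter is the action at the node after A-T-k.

Iris has 16 pure strategies: ATqx, ATqw, ATpx, ATpw, AHqx, AHqw, AHpx, AHpw, DTqx, DTqw, DTpx, DTpw, DHqx, DHqw, DHpx, DHpw. Columns: hN, hS, kN, kS, gN, gS.
{ATqx} → row (-1,-2) (-1,-2) (-2,5) (0,1) (5,-1) (5,-1)
{ATqw} → row (0,0) (0,0) (-2,5) (0,1) (5,-1) (5,-1)
{ATpx, ATpw} → row (3,4) (3,4) (-2,5) (0,1) (5,-1) (5,-1)
{AHqx, AHqw, AHpx, AHpw} → row (3,2) (3,2) (3,2) (3,2) (3,2) (3,2)
{DTqx, DTqw, DTpx, DTpw, DHqx, DHqw, DHpx, DHpw} → row (-2,-1) (-2,-1) (-2,-1) (-2,-1) (-2,-1) (-2,-1)
That's 5 distinct rows out of 16 strategies.

5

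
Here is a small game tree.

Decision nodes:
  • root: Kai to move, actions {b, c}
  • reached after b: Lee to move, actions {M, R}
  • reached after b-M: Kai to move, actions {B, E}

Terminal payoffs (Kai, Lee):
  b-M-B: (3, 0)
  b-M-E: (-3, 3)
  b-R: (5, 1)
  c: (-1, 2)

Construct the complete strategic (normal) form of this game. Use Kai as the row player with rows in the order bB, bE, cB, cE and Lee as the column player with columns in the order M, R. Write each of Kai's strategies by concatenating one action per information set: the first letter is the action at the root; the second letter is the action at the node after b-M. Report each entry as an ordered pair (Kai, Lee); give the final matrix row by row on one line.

bB: (3,0) (5,1) | bE: (-3,3) (5,1) | cB: (-1,2) (-1,2) | cE: (-1,2) (-1,2)

            M        R
  bB    (3,0)    (5,1)
  bE   (-3,3)    (5,1)
  cB   (-1,2)   (-1,2)
  cE   (-1,2)   (-1,2)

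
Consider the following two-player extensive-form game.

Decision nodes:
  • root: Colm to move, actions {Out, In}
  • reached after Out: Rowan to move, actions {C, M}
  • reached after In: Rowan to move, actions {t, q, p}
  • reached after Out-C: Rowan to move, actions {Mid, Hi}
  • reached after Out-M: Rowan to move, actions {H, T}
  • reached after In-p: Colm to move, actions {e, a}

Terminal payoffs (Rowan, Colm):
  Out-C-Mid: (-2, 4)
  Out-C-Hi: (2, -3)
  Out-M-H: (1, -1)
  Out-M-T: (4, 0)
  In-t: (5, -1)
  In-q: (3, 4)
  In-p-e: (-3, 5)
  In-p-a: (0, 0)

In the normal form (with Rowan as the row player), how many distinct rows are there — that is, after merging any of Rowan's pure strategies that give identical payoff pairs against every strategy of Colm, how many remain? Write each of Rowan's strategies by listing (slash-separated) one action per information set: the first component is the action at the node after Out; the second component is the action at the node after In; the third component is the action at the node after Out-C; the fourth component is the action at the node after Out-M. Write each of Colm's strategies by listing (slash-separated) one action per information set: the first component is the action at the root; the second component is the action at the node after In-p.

12

Rowan has 24 pure strategies: C/t/Mid/H, C/t/Mid/T, C/t/Hi/H, C/t/Hi/T, C/q/Mid/H, C/q/Mid/T, C/q/Hi/H, C/q/Hi/T, C/p/Mid/H, C/p/Mid/T, C/p/Hi/H, C/p/Hi/T, M/t/Mid/H, M/t/Mid/T, M/t/Hi/H, M/t/Hi/T, M/q/Mid/H, M/q/Mid/T, M/q/Hi/H, M/q/Hi/T, M/p/Mid/H, M/p/Mid/T, M/p/Hi/H, M/p/Hi/T. Columns: Out/e, Out/a, In/e, In/a.
{C/t/Mid/H, C/t/Mid/T} → row (-2,4) (-2,4) (5,-1) (5,-1)
{C/t/Hi/H, C/t/Hi/T} → row (2,-3) (2,-3) (5,-1) (5,-1)
{C/q/Mid/H, C/q/Mid/T} → row (-2,4) (-2,4) (3,4) (3,4)
{C/q/Hi/H, C/q/Hi/T} → row (2,-3) (2,-3) (3,4) (3,4)
{C/p/Mid/H, C/p/Mid/T} → row (-2,4) (-2,4) (-3,5) (0,0)
{C/p/Hi/H, C/p/Hi/T} → row (2,-3) (2,-3) (-3,5) (0,0)
{M/t/Mid/H, M/t/Hi/H} → row (1,-1) (1,-1) (5,-1) (5,-1)
{M/t/Mid/T, M/t/Hi/T} → row (4,0) (4,0) (5,-1) (5,-1)
{M/q/Mid/H, M/q/Hi/H} → row (1,-1) (1,-1) (3,4) (3,4)
{M/q/Mid/T, M/q/Hi/T} → row (4,0) (4,0) (3,4) (3,4)
{M/p/Mid/H, M/p/Hi/H} → row (1,-1) (1,-1) (-3,5) (0,0)
{M/p/Mid/T, M/p/Hi/T} → row (4,0) (4,0) (-3,5) (0,0)
That's 12 distinct rows out of 24 strategies.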